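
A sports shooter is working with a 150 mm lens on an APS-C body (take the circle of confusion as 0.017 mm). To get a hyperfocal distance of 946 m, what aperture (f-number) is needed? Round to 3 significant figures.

Rearrange H = f²/(N·c) + f for N: N = f² / ((H − f)·c).
N = 150² / ((946000 − 150) × 0.017) = 22500 / 16079 ≈ 1.40.

f/1.40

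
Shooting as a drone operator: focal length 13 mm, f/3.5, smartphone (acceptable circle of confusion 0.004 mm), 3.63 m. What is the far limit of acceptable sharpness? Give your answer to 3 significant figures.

5.18 m

Hyperfocal distance H = f²/(N·c) + f = 13²/(3.5 × 0.004) + 13 = 169/0.014 + 13 ≈ 12084.4 mm ≈ 12.08 m.
Far limit Df = s·(H − f)/(H − s) = 3630 × (12084.4 − 13) / (12084.4 − 3630) = 3630 × 12071.4 / 8454.4 ≈ 5183.0 mm ≈ 5.18 m.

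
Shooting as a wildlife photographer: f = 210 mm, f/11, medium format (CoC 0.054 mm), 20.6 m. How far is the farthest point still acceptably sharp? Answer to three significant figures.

Hyperfocal distance H = f²/(N·c) + f = 210²/(11 × 0.054) + 210 = 44100/0.594 + 210 ≈ 74452.4 mm ≈ 74.45 m.
Far limit Df = s·(H − f)/(H − s) = 20600 × (74452.4 − 210) / (74452.4 − 20600) = 20600 × 74242.4 / 53852.4 ≈ 28400 mm ≈ 28.4 m.

28.4 m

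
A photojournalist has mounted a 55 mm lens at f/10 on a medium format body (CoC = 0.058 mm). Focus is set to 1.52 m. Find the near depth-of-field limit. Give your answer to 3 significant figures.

1.19 m

Hyperfocal distance H = f²/(N·c) + f = 55²/(10 × 0.058) + 55 = 3025/0.58 + 55 ≈ 5270.5 mm ≈ 5.271 m.
Near limit Dn = s·(H − f)/(H + s − 2f) = 1520 × (5270.5 − 55) / (5270.5 + 1520 − 2 × 55) = 1520 × 5215.5 / 6680.5 ≈ 1186.7 mm ≈ 1.19 m.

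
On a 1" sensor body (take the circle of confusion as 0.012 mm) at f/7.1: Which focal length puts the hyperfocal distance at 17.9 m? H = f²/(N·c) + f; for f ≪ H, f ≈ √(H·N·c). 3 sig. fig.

From H = f²/(N·c) + f, with f ≪ H: f ≈ √(H·N·c) = √(17900 × 7.1 × 0.012) = √1525.1 ≈ 39.05 mm.
Exact: f² + N·c·f − N·c·H = 0 ⇒ f = (−N·c + √((N·c)² + 4·N·c·H))/2 = (−0.0852 + √6100.3)/2 ≈ 39.010 mm ≈ 39.0 mm.

39.0 mm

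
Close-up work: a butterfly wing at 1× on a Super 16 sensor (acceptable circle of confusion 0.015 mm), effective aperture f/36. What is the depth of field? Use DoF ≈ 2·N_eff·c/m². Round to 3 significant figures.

1.08 mm

At magnification m, DoF ≈ 2·N_eff·c/m² = 2 × 36 × 0.015 / 1² = 1.08 / 1 ≈ 1.08 mm.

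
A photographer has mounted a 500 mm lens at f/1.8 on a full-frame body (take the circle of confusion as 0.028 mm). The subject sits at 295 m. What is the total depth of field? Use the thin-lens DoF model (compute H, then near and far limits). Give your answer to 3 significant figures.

Hyperfocal distance H = f²/(N·c) + f = 500²/(1.8 × 0.028) + 500 = 250000/0.0504 + 500 ≈ 4960817.5 mm ≈ 4961 m.
Near limit Dn = s·(H − f)/(H + s − 2f) = 295000 × (4960817.5 − 500) / (4960817.5 + 295000 − 2 × 500) = 295000 × 4960317.5 / 5254817.5 ≈ 278467 mm.
Far limit Df = s·(H − f)/(H − s) = 295000 × (4960817.5 − 500) / (4960817.5 − 295000) = 295000 × 4960317.5 / 4665817.5 ≈ 313620 mm.
Depth of field = Df − Dn = 313620 − 278467 ≈ 35153 mm ≈ 35.2 m.

35.2 m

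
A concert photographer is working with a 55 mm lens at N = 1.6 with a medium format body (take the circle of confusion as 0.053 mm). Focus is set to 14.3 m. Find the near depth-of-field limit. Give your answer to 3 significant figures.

Hyperfocal distance H = f²/(N·c) + f = 55²/(1.6 × 0.053) + 55 = 3025/0.0848 + 55 ≈ 35727.2 mm ≈ 35.73 m.
Near limit Dn = s·(H − f)/(H + s − 2f) = 14300 × (35727.2 − 55) / (35727.2 + 14300 − 2 × 55) = 14300 × 35672.2 / 49917.2 ≈ 10219 mm ≈ 10.2 m.

10.2 m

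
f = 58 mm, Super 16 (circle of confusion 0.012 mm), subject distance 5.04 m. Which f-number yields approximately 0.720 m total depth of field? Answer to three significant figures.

Write h = H − f = f²/(N·c). The thin-lens limits are Dn = s·h/(h + (s−f)) and Df = s·h/(h − (s−f)), so DoF = Df − Dn = 2·s·(s−f)·h / (h² − (s−f)²).
That is a quadratic in h: DoF·h² − 2·s·(s−f)·h − DoF·(s−f)² = 0 ⇒ h = (s−f)·(s + √(s² + DoF²)) / DoF = 4982 × (5040 + √(5040² + 720²)) / 720 = 4982 × (5040 + 5091.17) / 720 ≈ 70102 mm.
Then N = f²/(c·h) = 58² / (0.012 × 70102) = 3364 / 841.22 ≈ 4.

f/4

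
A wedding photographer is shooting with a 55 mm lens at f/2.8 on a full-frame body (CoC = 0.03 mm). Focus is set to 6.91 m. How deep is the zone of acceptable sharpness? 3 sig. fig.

Hyperfocal distance H = f²/(N·c) + f = 55²/(2.8 × 0.03) + 55 = 3025/0.084 + 55 ≈ 36066.9 mm ≈ 36.07 m.
Near limit Dn = s·(H − f)/(H + s − 2f) = 6910 × (36066.9 − 55) / (36066.9 + 6910 − 2 × 55) = 6910 × 36011.9 / 42866.9 ≈ 5805.0 mm.
Far limit Df = s·(H − f)/(H − s) = 6910 × (36066.9 − 55) / (36066.9 − 6910) = 6910 × 36011.9 / 29156.9 ≈ 8534.6 mm.
Depth of field = Df − Dn = 8534.6 − 5805.0 ≈ 2729.6 mm ≈ 2.73 m.

2.73 m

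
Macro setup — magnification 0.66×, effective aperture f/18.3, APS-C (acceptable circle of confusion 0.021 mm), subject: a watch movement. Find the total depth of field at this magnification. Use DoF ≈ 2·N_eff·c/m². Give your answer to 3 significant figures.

1.76 mm

At magnification m, DoF ≈ 2·N_eff·c/m² = 2 × 18.3 × 0.021 / 0.66² = 0.7686 / 0.4356 ≈ 1.76 mm.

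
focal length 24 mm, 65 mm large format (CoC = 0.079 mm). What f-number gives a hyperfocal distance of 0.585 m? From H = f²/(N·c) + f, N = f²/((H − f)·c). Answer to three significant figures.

Rearrange H = f²/(N·c) + f for N: N = f² / ((H − f)·c).
N = 24² / ((585 − 24) × 0.079) = 576 / 44.32 ≈ 13.

f/13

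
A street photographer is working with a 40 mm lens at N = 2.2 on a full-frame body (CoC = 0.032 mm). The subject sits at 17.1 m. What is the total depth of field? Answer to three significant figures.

Hyperfocal distance H = f²/(N·c) + f = 40²/(2.2 × 0.032) + 40 = 1600/0.0704 + 40 ≈ 22767.3 mm ≈ 22.77 m.
Near limit Dn = s·(H − f)/(H + s − 2f) = 17100 × (22767.3 − 40) / (22767.3 + 17100 − 2 × 40) = 17100 × 22727.3 / 39787.3 ≈ 9768 mm.
Far limit Df = s·(H − f)/(H − s) = 17100 × (22767.3 − 40) / (22767.3 − 17100) = 17100 × 22727.3 / 5667.3 ≈ 68576 mm.
Depth of field = Df − Dn = 68576 − 9768 ≈ 58808 mm ≈ 58.8 m.

58.8 m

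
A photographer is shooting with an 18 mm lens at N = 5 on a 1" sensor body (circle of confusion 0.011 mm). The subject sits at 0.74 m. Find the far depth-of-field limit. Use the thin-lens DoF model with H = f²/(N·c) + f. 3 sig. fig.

Hyperfocal distance H = f²/(N·c) + f = 18²/(5 × 0.011) + 18 = 324/0.055 + 18 ≈ 5908.9 mm ≈ 5.909 m.
Far limit Df = s·(H − f)/(H − s) = 740 × (5908.9 − 18) / (5908.9 − 740) = 740 × 5890.9 / 5168.9 ≈ 843.36 mm ≈ 0.843 m.

0.843 m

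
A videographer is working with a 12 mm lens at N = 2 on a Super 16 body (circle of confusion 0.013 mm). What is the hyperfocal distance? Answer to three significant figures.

Hyperfocal distance H = f²/(N·c) + f = 12²/(2 × 0.013) + 12 = 144/0.026 + 12 ≈ 5550.5 mm ≈ 5.55 m.

5.55 m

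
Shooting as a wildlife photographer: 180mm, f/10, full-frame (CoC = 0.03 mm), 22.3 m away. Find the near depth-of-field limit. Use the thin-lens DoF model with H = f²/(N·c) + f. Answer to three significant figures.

18.5 m

Hyperfocal distance H = f²/(N·c) + f = 180²/(10 × 0.03) + 180 = 32400/0.3 + 180 ≈ 108180.0 mm ≈ 108.2 m.
Near limit Dn = s·(H − f)/(H + s − 2f) = 22300 × (108180.0 − 180) / (108180.0 + 22300 − 2 × 180) = 22300 × 108000.0 / 130120.0 ≈ 18509 mm ≈ 18.5 m.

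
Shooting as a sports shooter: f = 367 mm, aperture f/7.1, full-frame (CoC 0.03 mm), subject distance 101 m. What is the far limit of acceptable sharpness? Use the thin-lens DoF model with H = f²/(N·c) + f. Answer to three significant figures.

Hyperfocal distance H = f²/(N·c) + f = 367²/(7.1 × 0.03) + 367 = 134689/0.213 + 367 ≈ 632709.7 mm ≈ 632.7 m.
Far limit Df = s·(H − f)/(H − s) = 101000 × (632709.7 − 367) / (632709.7 − 101000) = 101000 × 632342.7 / 531709.7 ≈ 120116 mm ≈ 120 m.

120 m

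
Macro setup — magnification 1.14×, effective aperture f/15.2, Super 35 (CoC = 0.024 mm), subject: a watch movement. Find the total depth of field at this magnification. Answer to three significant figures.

At magnification m, DoF ≈ 2·N_eff·c/m² = 2 × 15.2 × 0.024 / 1.14² = 0.7296 / 1.3 ≈ 0.561 mm.

0.561 mm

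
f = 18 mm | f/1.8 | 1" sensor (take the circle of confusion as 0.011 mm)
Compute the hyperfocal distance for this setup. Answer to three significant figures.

Hyperfocal distance H = f²/(N·c) + f = 18²/(1.8 × 0.011) + 18 = 324/0.0198 + 18 ≈ 16381.6 mm ≈ 16.4 m.

16.4 m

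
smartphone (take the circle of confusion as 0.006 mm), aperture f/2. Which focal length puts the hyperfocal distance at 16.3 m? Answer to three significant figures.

From H = f²/(N·c) + f, with f ≪ H: f ≈ √(H·N·c) = √(16300 × 2 × 0.006) = √195.60 ≈ 13.99 mm.
The +f correction barely moves this — solving exactly, f² + N·c·f − N·c·H = 0 ⇒ f = (−N·c + √((N·c)² + 4·N·c·H))/2 = (−0.012 + √782.40)/2 ≈ 13.980 mm, so f ≈ 14.0 mm.

14.0 mm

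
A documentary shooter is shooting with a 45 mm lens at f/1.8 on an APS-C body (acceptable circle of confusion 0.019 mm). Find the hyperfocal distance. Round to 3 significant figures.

59.3 m

Hyperfocal distance H = f²/(N·c) + f = 45²/(1.8 × 0.019) + 45 = 2025/0.0342 + 45 ≈ 59255.5 mm ≈ 59.3 m.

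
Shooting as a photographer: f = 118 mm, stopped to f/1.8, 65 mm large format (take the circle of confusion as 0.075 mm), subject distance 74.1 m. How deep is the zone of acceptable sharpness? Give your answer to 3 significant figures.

Hyperfocal distance H = f²/(N·c) + f = 118²/(1.8 × 0.075) + 118 = 13924/0.135 + 118 ≈ 103258.7 mm ≈ 103.3 m.
Near limit Dn = s·(H − f)/(H + s − 2f) = 74100 × (103258.7 − 118) / (103258.7 + 74100 − 2 × 118) = 74100 × 103140.7 / 177122.7 ≈ 43149 mm.
Far limit Df = s·(H − f)/(H − s) = 74100 × (103258.7 − 118) / (103258.7 − 74100) = 74100 × 103140.7 / 29158.7 ≈ 262108 mm.
Depth of field = Df − Dn = 262108 − 43149 ≈ 218959 mm ≈ 219 m.

219 m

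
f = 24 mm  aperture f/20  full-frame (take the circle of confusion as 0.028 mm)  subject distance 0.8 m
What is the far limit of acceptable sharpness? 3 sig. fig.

Hyperfocal distance H = f²/(N·c) + f = 24²/(20 × 0.028) + 24 = 576/0.56 + 24 ≈ 1052.6 mm ≈ 1.053 m.
Far limit Df = s·(H − f)/(H − s) = 800 × (1052.6 − 24) / (1052.6 − 800) = 800 × 1028.6 / 252.6 ≈ 3257.9 mm ≈ 3.26 m.

3.26 m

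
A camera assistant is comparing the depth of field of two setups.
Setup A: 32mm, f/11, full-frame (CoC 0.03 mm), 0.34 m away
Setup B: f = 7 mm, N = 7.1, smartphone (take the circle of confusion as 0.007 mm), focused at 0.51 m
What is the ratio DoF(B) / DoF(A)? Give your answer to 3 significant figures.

10.3

Setup A: H = 32²/(11×0.03) + 32 ≈ 3135.0 mm; DoF = Df − Dn = 377.466 − 309.300 ≈ 68.166 mm.
Setup B: H = 7²/(7.1×0.007) + 7 ≈ 992.9 mm; DoF = Df − Dn = 1041.21 − 337.71 ≈ 703.50 mm.
Ratio = 703.50 / 68.166 ≈ 10.3.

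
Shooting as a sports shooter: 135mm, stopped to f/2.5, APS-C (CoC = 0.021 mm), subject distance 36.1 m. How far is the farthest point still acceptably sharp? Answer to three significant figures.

40.3 m

Hyperfocal distance H = f²/(N·c) + f = 135²/(2.5 × 0.021) + 135 = 18225/0.0525 + 135 ≈ 347277.9 mm ≈ 347.3 m.
Far limit Df = s·(H − f)/(H − s) = 36100 × (347277.9 − 135) / (347277.9 − 36100) = 36100 × 347142.9 / 311177.9 ≈ 40272 mm ≈ 40.3 m.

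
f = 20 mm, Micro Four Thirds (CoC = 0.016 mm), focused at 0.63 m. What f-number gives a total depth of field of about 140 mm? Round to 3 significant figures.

Write h = H − f = f²/(N·c). The thin-lens limits are Dn = s·h/(h + (s−f)) and Df = s·h/(h − (s−f)), so DoF = Df − Dn = 2·s·(s−f)·h / (h² − (s−f)²).
That is a quadratic in h: DoF·h² − 2·s·(s−f)·h − DoF·(s−f)² = 0 ⇒ h = (s−f)·(s + √(s² + DoF²)) / DoF = 610 × (630 + √(630² + 140²)) / 140 = 610 × (630 + 645.368) / 140 ≈ 5557.0 mm.
Then N = f²/(c·h) = 20² / (0.016 × 5557.0) = 400 / 88.911 ≈ 4.50.

f/4.50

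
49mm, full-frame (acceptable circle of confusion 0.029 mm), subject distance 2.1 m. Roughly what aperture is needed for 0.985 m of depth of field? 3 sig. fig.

f/9

Write h = H − f = f²/(N·c). The thin-lens limits are Dn = s·h/(h + (s−f)) and Df = s·h/(h − (s−f)), so DoF = Df − Dn = 2·s·(s−f)·h / (h² − (s−f)²).
That is a quadratic in h: DoF·h² − 2·s·(s−f)·h − DoF·(s−f)² = 0 ⇒ h = (s−f)·(s + √(s² + DoF²)) / DoF = 2051 × (2100 + √(2100² + 985²)) / 985 = 2051 × (2100 + 2319.53) / 985 ≈ 9202.5 mm.
Then N = f²/(c·h) = 49² / (0.029 × 9202.5) = 2401 / 266.87 ≈ 9.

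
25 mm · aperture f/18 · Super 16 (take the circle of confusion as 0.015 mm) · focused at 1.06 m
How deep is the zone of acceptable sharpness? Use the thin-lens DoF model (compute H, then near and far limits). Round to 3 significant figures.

1.18 m

Hyperfocal distance H = f²/(N·c) + f = 25²/(18 × 0.015) + 25 = 625/0.27 + 25 ≈ 2339.8 mm ≈ 2.340 m.
Near limit Dn = s·(H − f)/(H + s − 2f) = 1060 × (2339.8 − 25) / (2339.8 + 1060 − 2 × 25) = 1060 × 2314.8 / 3349.8 ≈ 732.5 mm.
Far limit Df = s·(H − f)/(H − s) = 1060 × (2339.8 − 25) / (2339.8 − 1060) = 1060 × 2314.8 / 1279.8 ≈ 1917.2 mm.
Depth of field = Df − Dn = 1917.2 − 732.5 ≈ 1184.7 mm ≈ 1.18 m.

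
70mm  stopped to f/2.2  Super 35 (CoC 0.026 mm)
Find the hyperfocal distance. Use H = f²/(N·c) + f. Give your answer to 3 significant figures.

Hyperfocal distance H = f²/(N·c) + f = 70²/(2.2 × 0.026) + 70 = 4900/0.0572 + 70 ≈ 85734.3 mm ≈ 85.7 m.

85.7 m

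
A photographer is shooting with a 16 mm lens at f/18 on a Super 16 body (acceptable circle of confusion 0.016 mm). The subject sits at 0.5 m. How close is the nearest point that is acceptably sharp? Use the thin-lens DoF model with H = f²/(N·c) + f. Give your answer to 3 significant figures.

Hyperfocal distance H = f²/(N·c) + f = 16²/(18 × 0.016) + 16 = 256/0.288 + 16 ≈ 904.9 mm ≈ 0.905 m.
Near limit Dn = s·(H − f)/(H + s − 2f) = 500 × (904.9 − 16) / (904.9 + 500 − 2 × 16) = 500 × 888.9 / 1372.9 ≈ 323.73 mm.

324 mm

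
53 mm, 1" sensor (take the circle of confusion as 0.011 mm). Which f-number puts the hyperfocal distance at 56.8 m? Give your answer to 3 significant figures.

Rearrange H = f²/(N·c) + f for N: N = f² / ((H − f)·c).
N = 53² / ((56800 − 53) × 0.011) = 2809 / 624.2 ≈ 4.50.

f/4.50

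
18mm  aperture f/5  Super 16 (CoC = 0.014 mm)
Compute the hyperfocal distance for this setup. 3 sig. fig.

4.65 m

Hyperfocal distance H = f²/(N·c) + f = 18²/(5 × 0.014) + 18 = 324/0.07 + 18 ≈ 4646.6 mm ≈ 4.65 m.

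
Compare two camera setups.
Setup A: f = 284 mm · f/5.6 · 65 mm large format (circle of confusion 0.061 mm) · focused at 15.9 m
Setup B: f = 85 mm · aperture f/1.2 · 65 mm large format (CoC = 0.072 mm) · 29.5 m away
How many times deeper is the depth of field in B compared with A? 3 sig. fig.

Setup A: H = 284²/(5.6×0.061) + 284 ≈ 236396.4 mm; DoF = Df − Dn = 17026.1 − 14913.6 ≈ 2112.5 mm.
Setup B: H = 85²/(1.2×0.072) + 85 ≈ 83707.7 mm; DoF = Df − Dn = 45508 − 21823 ≈ 23685 mm.
Ratio = 23685 / 2112.5 ≈ 11.2.

11.2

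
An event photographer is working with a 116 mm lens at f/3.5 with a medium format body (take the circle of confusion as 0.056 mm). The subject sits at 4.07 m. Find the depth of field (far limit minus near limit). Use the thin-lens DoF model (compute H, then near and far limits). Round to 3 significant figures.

Hyperfocal distance H = f²/(N·c) + f = 116²/(3.5 × 0.056) + 116 = 13456/0.196 + 116 ≈ 68769.1 mm ≈ 68.77 m.
Near limit Dn = s·(H − f)/(H + s − 2f) = 4070 × (68769.1 − 116) / (68769.1 + 4070 − 2 × 116) = 4070 × 68653.1 / 72607.1 ≈ 3848.36 mm.
Far limit Df = s·(H − f)/(H − s) = 4070 × (68769.1 − 116) / (68769.1 − 4070) = 4070 × 68653.1 / 64699.1 ≈ 4318.73 mm.
Depth of field = Df − Dn = 4318.73 − 3848.36 ≈ 470.37 mm.

470 mm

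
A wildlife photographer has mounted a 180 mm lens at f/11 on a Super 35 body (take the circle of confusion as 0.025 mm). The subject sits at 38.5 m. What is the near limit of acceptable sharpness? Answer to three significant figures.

Hyperfocal distance H = f²/(N·c) + f = 180²/(11 × 0.025) + 180 = 32400/0.275 + 180 ≈ 117998.2 mm ≈ 118.0 m.
Near limit Dn = s·(H − f)/(H + s − 2f) = 38500 × (117998.2 − 180) / (117998.2 + 38500 − 2 × 180) = 38500 × 117818.2 / 156138.2 ≈ 29051 mm ≈ 29.1 m.

29.1 m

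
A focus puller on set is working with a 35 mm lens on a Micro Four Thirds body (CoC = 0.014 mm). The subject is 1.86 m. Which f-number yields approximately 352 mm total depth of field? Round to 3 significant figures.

f/4.50

Write h = H − f = f²/(N·c). The thin-lens limits are Dn = s·h/(h + (s−f)) and Df = s·h/(h − (s−f)), so DoF = Df − Dn = 2·s·(s−f)·h / (h² − (s−f)²).
That is a quadratic in h: DoF·h² − 2·s·(s−f)·h − DoF·(s−f)² = 0 ⇒ h = (s−f)·(s + √(s² + DoF²)) / DoF = 1825 × (1860 + √(1860² + 352²)) / 352 = 1825 × (1860 + 1893.01) / 352 ≈ 19458 mm.
Then N = f²/(c·h) = 35² / (0.014 × 19458) = 1225 / 272.41 ≈ 4.50.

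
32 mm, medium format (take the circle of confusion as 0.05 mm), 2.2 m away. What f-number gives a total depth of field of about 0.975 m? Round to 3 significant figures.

Write h = H − f = f²/(N·c). The thin-lens limits are Dn = s·h/(h + (s−f)) and Df = s·h/(h − (s−f)), so DoF = Df − Dn = 2·s·(s−f)·h / (h² − (s−f)²).
That is a quadratic in h: DoF·h² − 2·s·(s−f)·h − DoF·(s−f)² = 0 ⇒ h = (s−f)·(s + √(s² + DoF²)) / DoF = 2168 × (2200 + √(2200² + 975²)) / 975 = 2168 × (2200 + 2406.37) / 975 ≈ 10243 mm.
Then N = f²/(c·h) = 32² / (0.05 × 10243) = 1024 / 512.13 ≈ 2.00.

f/2.00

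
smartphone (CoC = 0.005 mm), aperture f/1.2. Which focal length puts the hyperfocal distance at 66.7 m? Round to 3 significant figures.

20.0 mm

From H = f²/(N·c) + f, with f ≪ H: f ≈ √(H·N·c) = √(66700 × 1.2 × 0.005) = √400.20 ≈ 20.00 mm.
The +f correction barely moves this — solving exactly, f² + N·c·f − N·c·H = 0 ⇒ f = (−N·c + √((N·c)² + 4·N·c·H))/2 = (−0.006 + √1600.8)/2 ≈ 20.002 mm, so f ≈ 20.0 mm.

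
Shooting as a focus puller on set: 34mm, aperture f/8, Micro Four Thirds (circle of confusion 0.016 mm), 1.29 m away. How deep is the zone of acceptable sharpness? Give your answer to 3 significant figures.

Hyperfocal distance H = f²/(N·c) + f = 34²/(8 × 0.016) + 34 = 1156/0.128 + 34 ≈ 9065.2 mm ≈ 9.065 m.
Near limit Dn = s·(H − f)/(H + s − 2f) = 1290 × (9065.2 − 34) / (9065.2 + 1290 − 2 × 34) = 1290 × 9031.2 / 10287.2 ≈ 1132.50 mm.
Far limit Df = s·(H − f)/(H − s) = 1290 × (9065.2 − 34) / (9065.2 − 1290) = 1290 × 9031.2 / 7775.2 ≈ 1498.38 mm.
Depth of field = Df − Dn = 1498.38 − 1132.50 ≈ 365.88 mm.

366 mm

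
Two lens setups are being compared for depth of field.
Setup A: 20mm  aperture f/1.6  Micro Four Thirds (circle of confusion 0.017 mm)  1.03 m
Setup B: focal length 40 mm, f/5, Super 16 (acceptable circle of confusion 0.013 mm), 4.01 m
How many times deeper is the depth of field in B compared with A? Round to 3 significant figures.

Setup A: H = 20²/(1.6×0.017) + 20 ≈ 14725.9 mm; DoF = Df − Dn = 1105.96 − 963.81 ≈ 142.15 mm.
Setup B: H = 40²/(5×0.013) + 40 ≈ 24655.4 mm; DoF = Df − Dn = 4781.1 − 3453.1 ≈ 1328.0 mm.
Ratio = 1328.0 / 142.15 ≈ 9.34.

9.34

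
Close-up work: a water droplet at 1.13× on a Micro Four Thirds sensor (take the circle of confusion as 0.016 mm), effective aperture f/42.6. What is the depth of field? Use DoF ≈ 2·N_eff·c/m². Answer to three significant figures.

1.07 mm

At magnification m, DoF ≈ 2·N_eff·c/m² = 2 × 42.6 × 0.016 / 1.13² = 1.363 / 1.277 ≈ 1.07 mm.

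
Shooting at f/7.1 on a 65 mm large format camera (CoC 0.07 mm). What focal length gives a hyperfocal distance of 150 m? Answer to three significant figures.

273 mm

From H = f²/(N·c) + f, with f ≪ H: f ≈ √(H·N·c) = √(150000 × 7.1 × 0.07) = √74550 ≈ 273.0 mm.
The +f correction barely moves this — solving exactly, f² + N·c·f − N·c·H = 0 ⇒ f = (−N·c + √((N·c)² + 4·N·c·H))/2 = (−0.497 + √298200)/2 ≈ 272.79 mm, so f ≈ 273 mm.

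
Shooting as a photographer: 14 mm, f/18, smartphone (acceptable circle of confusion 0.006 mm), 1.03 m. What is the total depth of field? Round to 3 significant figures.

Hyperfocal distance H = f²/(N·c) + f = 14²/(18 × 0.006) + 14 = 196/0.108 + 14 ≈ 1828.8 mm ≈ 1.829 m.
Near limit Dn = s·(H − f)/(H + s − 2f) = 1030 × (1828.8 − 14) / (1828.8 + 1030 − 2 × 14) = 1030 × 1814.8 / 2830.8 ≈ 660.3 mm.
Far limit Df = s·(H − f)/(H − s) = 1030 × (1828.8 − 14) / (1828.8 − 1030) = 1030 × 1814.8 / 798.8 ≈ 2340.0 mm.
Depth of field = Df − Dn = 2340.0 − 660.3 ≈ 1679.7 mm ≈ 1.68 m.

1.68 m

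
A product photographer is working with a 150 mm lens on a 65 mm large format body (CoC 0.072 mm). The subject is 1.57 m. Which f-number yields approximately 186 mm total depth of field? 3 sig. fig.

Write h = H − f = f²/(N·c). The thin-lens limits are Dn = s·h/(h + (s−f)) and Df = s·h/(h − (s−f)), so DoF = Df − Dn = 2·s·(s−f)·h / (h² − (s−f)²).
That is a quadratic in h: DoF·h² − 2·s·(s−f)·h − DoF·(s−f)² = 0 ⇒ h = (s−f)·(s + √(s² + DoF²)) / DoF = 1420 × (1570 + √(1570² + 186²)) / 186 = 1420 × (1570 + 1580.98) / 186 ≈ 24056 mm.
Then N = f²/(c·h) = 150² / (0.072 × 24056) = 22500 / 1732.0 ≈ 13.

f/13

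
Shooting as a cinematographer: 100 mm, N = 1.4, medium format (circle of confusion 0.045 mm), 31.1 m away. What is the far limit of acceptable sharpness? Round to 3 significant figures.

Hyperfocal distance H = f²/(N·c) + f = 100²/(1.4 × 0.045) + 100 = 10000/0.063 + 100 ≈ 158830.2 mm ≈ 158.8 m.
Far limit Df = s·(H − f)/(H − s) = 31100 × (158830.2 − 100) / (158830.2 − 31100) = 31100 × 158730.2 / 127730.2 ≈ 38648 mm ≈ 38.6 m.

38.6 m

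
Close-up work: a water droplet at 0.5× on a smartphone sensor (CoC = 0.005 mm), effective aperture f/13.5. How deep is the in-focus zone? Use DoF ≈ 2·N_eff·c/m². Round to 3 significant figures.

0.540 mm

At magnification m, DoF ≈ 2·N_eff·c/m² = 2 × 13.5 × 0.005 / 0.5² = 0.135 / 0.25 ≈ 0.54 mm.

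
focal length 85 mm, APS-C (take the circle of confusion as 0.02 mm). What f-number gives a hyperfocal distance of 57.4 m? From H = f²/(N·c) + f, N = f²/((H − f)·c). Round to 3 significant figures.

Rearrange H = f²/(N·c) + f for N: N = f² / ((H − f)·c).
N = 85² / ((57400 − 85) × 0.02) = 7225 / 1146 ≈ 6.30.

f/6.30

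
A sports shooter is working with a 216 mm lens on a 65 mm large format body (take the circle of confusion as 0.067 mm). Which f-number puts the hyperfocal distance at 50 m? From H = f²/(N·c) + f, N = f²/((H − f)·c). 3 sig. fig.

f/14

Rearrange H = f²/(N·c) + f for N: N = f² / ((H − f)·c).
N = 216² / ((50000 − 216) × 0.067) = 46656 / 3336 ≈ 14.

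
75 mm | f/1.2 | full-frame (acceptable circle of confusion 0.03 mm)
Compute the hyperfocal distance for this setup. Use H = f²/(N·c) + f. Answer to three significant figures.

Hyperfocal distance H = f²/(N·c) + f = 75²/(1.2 × 0.03) + 75 = 5625/0.036 + 75 ≈ 156325.0 mm ≈ 156 m.

156 m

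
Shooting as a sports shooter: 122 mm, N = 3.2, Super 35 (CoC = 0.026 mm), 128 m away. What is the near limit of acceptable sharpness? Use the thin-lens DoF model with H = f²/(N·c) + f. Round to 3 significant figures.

74.6 m

Hyperfocal distance H = f²/(N·c) + f = 122²/(3.2 × 0.026) + 122 = 14884/0.0832 + 122 ≈ 179016.2 mm ≈ 179.0 m.
Near limit Dn = s·(H − f)/(H + s − 2f) = 128000 × (179016.2 − 122) / (179016.2 + 128000 − 2 × 122) = 128000 × 178894.2 / 306772.2 ≈ 74643 mm ≈ 74.6 m.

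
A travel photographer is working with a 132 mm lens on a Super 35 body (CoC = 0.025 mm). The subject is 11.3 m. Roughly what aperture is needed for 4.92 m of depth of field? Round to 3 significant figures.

f/13

Write h = H − f = f²/(N·c). The thin-lens limits are Dn = s·h/(h + (s−f)) and Df = s·h/(h − (s−f)), so DoF = Df − Dn = 2·s·(s−f)·h / (h² − (s−f)²).
That is a quadratic in h: DoF·h² − 2·s·(s−f)·h − DoF·(s−f)² = 0 ⇒ h = (s−f)·(s + √(s² + DoF²)) / DoF = 11168 × (11300 + √(11300² + 4920²)) / 4920 = 11168 × (11300 + 12324.6) / 4920 ≈ 53626 mm.
Then N = f²/(c·h) = 132² / (0.025 × 53626) = 17424 / 1340.6 ≈ 13.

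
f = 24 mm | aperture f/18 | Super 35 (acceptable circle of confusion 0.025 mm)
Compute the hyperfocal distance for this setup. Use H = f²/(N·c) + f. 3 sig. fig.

1.30 m

Hyperfocal distance H = f²/(N·c) + f = 24²/(18 × 0.025) + 24 = 576/0.45 + 24 ≈ 1304.0 mm ≈ 1.30 m.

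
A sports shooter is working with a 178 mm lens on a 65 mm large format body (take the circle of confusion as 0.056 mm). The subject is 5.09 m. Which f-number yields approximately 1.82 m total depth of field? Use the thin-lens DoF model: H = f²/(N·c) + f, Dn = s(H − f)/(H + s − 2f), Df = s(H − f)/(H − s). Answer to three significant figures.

Write h = H − f = f²/(N·c). The thin-lens limits are Dn = s·h/(h + (s−f)) and Df = s·h/(h − (s−f)), so DoF = Df − Dn = 2·s·(s−f)·h / (h² − (s−f)²).
That is a quadratic in h: DoF·h² − 2·s·(s−f)·h − DoF·(s−f)² = 0 ⇒ h = (s−f)·(s + √(s² + DoF²)) / DoF = 4912 × (5090 + √(5090² + 1820²)) / 1820 = 4912 × (5090 + 5405.60) / 1820 ≈ 28327 mm.
Then N = f²/(c·h) = 178² / (0.056 × 28327) = 31684 / 1586.3 ≈ 20.

f/20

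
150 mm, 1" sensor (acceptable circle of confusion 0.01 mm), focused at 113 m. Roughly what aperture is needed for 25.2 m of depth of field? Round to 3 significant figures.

f/2.20

Write h = H − f = f²/(N·c). The thin-lens limits are Dn = s·h/(h + (s−f)) and Df = s·h/(h − (s−f)), so DoF = Df − Dn = 2·s·(s−f)·h / (h² − (s−f)²).
That is a quadratic in h: DoF·h² − 2·s·(s−f)·h − DoF·(s−f)² = 0 ⇒ h = (s−f)·(s + √(s² + DoF²)) / DoF = 112850 × (113000 + √(113000² + 25200²)) / 25200 = 112850 × (113000 + 115776) / 25200 ≈ 1024498 mm.
Then N = f²/(c·h) = 150² / (0.01 × 1024498) = 22500 / 10245 ≈ 2.20.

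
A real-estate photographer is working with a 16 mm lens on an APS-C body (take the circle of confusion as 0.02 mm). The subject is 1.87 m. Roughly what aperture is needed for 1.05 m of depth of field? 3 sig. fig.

f/1.81

Write h = H − f = f²/(N·c). The thin-lens limits are Dn = s·h/(h + (s−f)) and Df = s·h/(h − (s−f)), so DoF = Df − Dn = 2·s·(s−f)·h / (h² − (s−f)²).
That is a quadratic in h: DoF·h² − 2·s·(s−f)·h − DoF·(s−f)² = 0 ⇒ h = (s−f)·(s + √(s² + DoF²)) / DoF = 1854 × (1870 + √(1870² + 1050²)) / 1050 = 1854 × (1870 + 2144.62) / 1050 ≈ 7088.7 mm.
Then N = f²/(c·h) = 16² / (0.02 × 7088.7) = 256 / 141.77 ≈ 1.81.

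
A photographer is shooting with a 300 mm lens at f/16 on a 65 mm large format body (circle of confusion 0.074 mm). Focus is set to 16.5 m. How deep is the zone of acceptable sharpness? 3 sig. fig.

Hyperfocal distance H = f²/(N·c) + f = 300²/(16 × 0.074) + 300 = 90000/1.184 + 300 ≈ 76313.5 mm ≈ 76.31 m.
Near limit Dn = s·(H − f)/(H + s − 2f) = 16500 × (76313.5 − 300) / (76313.5 + 16500 − 2 × 300) = 16500 × 76013.5 / 92213.5 ≈ 13601.3 mm.
Far limit Df = s·(H − f)/(H − s) = 16500 × (76313.5 − 300) / (76313.5 − 16500) = 16500 × 76013.5 / 59813.5 ≈ 20968.9 mm.
Depth of field = Df − Dn = 20968.9 − 13601.3 ≈ 7367.6 mm ≈ 7.37 m.

7.37 m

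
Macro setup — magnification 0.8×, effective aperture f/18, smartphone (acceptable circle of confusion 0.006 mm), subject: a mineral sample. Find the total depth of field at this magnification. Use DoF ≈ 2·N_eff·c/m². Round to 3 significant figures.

0.337 mm

At magnification m, DoF ≈ 2·N_eff·c/m² = 2 × 18 × 0.006 / 0.8² = 0.216 / 0.64 ≈ 0.337 mm.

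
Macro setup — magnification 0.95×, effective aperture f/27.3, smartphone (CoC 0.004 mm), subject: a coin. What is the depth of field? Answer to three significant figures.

0.242 mm

At magnification m, DoF ≈ 2·N_eff·c/m² = 2 × 27.3 × 0.004 / 0.95² = 0.2184 / 0.9025 ≈ 0.242 mm.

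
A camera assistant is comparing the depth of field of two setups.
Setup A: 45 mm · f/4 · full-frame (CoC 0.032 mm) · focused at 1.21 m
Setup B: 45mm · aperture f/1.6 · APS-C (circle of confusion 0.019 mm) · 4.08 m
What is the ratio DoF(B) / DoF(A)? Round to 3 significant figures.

2.77

Setup A: H = 45²/(4×0.032) + 45 ≈ 15865.3 mm; DoF = Df − Dn = 1306.19 − 1127.01 ≈ 179.18 mm.
Setup B: H = 45²/(1.6×0.019) + 45 ≈ 66656.8 mm; DoF = Df − Dn = 4343.08 − 3846.97 ≈ 496.11 mm.
Ratio = 496.11 / 179.18 ≈ 2.77.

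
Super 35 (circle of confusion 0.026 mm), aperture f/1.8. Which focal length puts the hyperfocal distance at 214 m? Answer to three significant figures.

From H = f²/(N·c) + f, with f ≪ H: f ≈ √(H·N·c) = √(214000 × 1.8 × 0.026) = √10015 ≈ 100.1 mm.
The +f correction barely moves this — solving exactly, f² + N·c·f − N·c·H = 0 ⇒ f = (−N·c + √((N·c)² + 4·N·c·H))/2 = (−0.0468 + √40061)/2 ≈ 100.05 mm, so f ≈ 100 mm.

100 mm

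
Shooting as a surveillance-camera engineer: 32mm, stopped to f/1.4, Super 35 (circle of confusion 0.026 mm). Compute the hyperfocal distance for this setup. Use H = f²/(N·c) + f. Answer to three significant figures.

Hyperfocal distance H = f²/(N·c) + f = 32²/(1.4 × 0.026) + 32 = 1024/0.0364 + 32 ≈ 28163.9 mm ≈ 28.2 m.

28.2 m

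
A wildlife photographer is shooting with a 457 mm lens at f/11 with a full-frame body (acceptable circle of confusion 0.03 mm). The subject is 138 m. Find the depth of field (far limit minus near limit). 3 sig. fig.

Hyperfocal distance H = f²/(N·c) + f = 457²/(11 × 0.03) + 457 = 208849/0.33 + 457 ≈ 633332.8 mm ≈ 633.3 m.
Near limit Dn = s·(H − f)/(H + s − 2f) = 138000 × (633332.8 − 457) / (633332.8 + 138000 − 2 × 457) = 138000 × 632875.8 / 770418.8 ≈ 113363 mm.
Far limit Df = s·(H − f)/(H − s) = 138000 × (633332.8 − 457) / (633332.8 − 138000) = 138000 × 632875.8 / 495332.8 ≈ 176320 mm.
Depth of field = Df − Dn = 176320 − 113363 ≈ 62957 mm ≈ 63.0 m.

63.0 m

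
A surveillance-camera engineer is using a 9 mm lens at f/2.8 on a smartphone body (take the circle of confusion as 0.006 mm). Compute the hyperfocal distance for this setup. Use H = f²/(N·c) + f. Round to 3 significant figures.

4.83 m

Hyperfocal distance H = f²/(N·c) + f = 9²/(2.8 × 0.006) + 9 = 81/0.0168 + 9 ≈ 4830.4 mm ≈ 4.83 m.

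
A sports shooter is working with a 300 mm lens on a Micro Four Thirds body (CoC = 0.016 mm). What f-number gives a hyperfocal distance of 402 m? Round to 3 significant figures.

Rearrange H = f²/(N·c) + f for N: N = f² / ((H − f)·c).
N = 300² / ((402000 − 300) × 0.016) = 90000 / 6427 ≈ 14.

f/14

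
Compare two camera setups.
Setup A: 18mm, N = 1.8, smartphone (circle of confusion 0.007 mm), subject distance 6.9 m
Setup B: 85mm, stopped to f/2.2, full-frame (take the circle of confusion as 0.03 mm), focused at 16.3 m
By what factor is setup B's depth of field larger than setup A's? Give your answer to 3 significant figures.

Setup A: H = 18²/(1.8×0.007) + 18 ≈ 25732.3 mm; DoF = Df − Dn = 9421.5 − 5443.2 ≈ 3978.3 mm.
Setup B: H = 85²/(2.2×0.03) + 85 ≈ 109554.7 mm; DoF = Df − Dn = 19134.2 − 14197.1 ≈ 4937.1 mm.
Ratio = 4937.1 / 3978.3 ≈ 1.24.

1.24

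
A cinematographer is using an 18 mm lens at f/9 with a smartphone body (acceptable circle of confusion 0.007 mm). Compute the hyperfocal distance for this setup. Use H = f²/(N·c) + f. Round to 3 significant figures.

5.16 m

Hyperfocal distance H = f²/(N·c) + f = 18²/(9 × 0.007) + 18 = 324/0.063 + 18 ≈ 5160.9 mm ≈ 5.16 m.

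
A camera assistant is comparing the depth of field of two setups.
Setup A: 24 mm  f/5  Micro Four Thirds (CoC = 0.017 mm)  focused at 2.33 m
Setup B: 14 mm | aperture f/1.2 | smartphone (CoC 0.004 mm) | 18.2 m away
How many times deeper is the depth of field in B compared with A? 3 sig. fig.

11.3

Setup A: H = 24²/(5×0.017) + 24 ≈ 6800.5 mm; DoF = Df − Dn = 3531.9 − 1738.4 ≈ 1793.5 mm.
Setup B: H = 14²/(1.2×0.004) + 14 ≈ 40847.3 mm; DoF = Df − Dn = 32815 − 12592 ≈ 20223 mm.
Ratio = 20223 / 1793.5 ≈ 11.3.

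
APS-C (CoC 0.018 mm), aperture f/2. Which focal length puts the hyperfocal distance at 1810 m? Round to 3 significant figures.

255 mm

From H = f²/(N·c) + f, with f ≪ H: f ≈ √(H·N·c) = √(1810000 × 2 × 0.018) = √65160 ≈ 255.3 mm.
The +f correction barely moves this — solving exactly, f² + N·c·f − N·c·H = 0 ⇒ f = (−N·c + √((N·c)² + 4·N·c·H))/2 = (−0.036 + √260640)/2 ≈ 255.25 mm, so f ≈ 255 mm.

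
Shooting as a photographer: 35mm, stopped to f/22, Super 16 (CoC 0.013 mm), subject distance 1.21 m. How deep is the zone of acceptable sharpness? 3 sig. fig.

0.718 m

Hyperfocal distance H = f²/(N·c) + f = 35²/(22 × 0.013) + 35 = 1225/0.286 + 35 ≈ 4318.2 mm ≈ 4.318 m.
Near limit Dn = s·(H − f)/(H + s − 2f) = 1210 × (4318.2 − 35) / (4318.2 + 1210 − 2 × 35) = 1210 × 4283.2 / 5458.2 ≈ 949.52 mm.
Far limit Df = s·(H − f)/(H − s) = 1210 × (4318.2 − 35) / (4318.2 − 1210) = 1210 × 4283.2 / 3108.2 ≈ 1667.42 mm.
Depth of field = Df − Dn = 1667.42 − 949.52 ≈ 717.90 mm ≈ 0.718 m.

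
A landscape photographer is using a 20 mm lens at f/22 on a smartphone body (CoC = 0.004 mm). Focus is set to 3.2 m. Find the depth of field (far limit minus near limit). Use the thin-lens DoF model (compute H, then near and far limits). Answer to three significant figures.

Hyperfocal distance H = f²/(N·c) + f = 20²/(22 × 0.004) + 20 = 400/0.088 + 20 ≈ 4565.5 mm ≈ 4.565 m.
Near limit Dn = s·(H − f)/(H + s − 2f) = 3200 × (4565.5 − 20) / (4565.5 + 3200 − 2 × 20) = 3200 × 4545.5 / 7725.5 ≈ 1882.8 mm.
Far limit Df = s·(H − f)/(H − s) = 3200 × (4565.5 − 20) / (4565.5 − 3200) = 3200 × 4545.5 / 1365.5 ≈ 10652.5 mm.
Depth of field = Df − Dn = 10652.5 − 1882.8 ≈ 8769.7 mm ≈ 8.77 m.

8.77 m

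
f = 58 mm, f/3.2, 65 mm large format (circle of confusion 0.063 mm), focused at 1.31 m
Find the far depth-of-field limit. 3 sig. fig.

Hyperfocal distance H = f²/(N·c) + f = 58²/(3.2 × 0.063) + 58 = 3364/0.2016 + 58 ≈ 16744.5 mm ≈ 16.74 m.
Far limit Df = s·(H − f)/(H − s) = 1310 × (16744.5 − 58) / (16744.5 − 1310) = 1310 × 16686.5 / 15434.5 ≈ 1416.3 mm ≈ 1.42 m.

1.42 m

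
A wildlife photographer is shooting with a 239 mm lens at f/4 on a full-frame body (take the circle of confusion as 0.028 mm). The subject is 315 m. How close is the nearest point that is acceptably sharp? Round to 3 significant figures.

Hyperfocal distance H = f²/(N·c) + f = 239²/(4 × 0.028) + 239 = 57121/0.112 + 239 ≈ 510247.9 mm ≈ 510.2 m.
Near limit Dn = s·(H − f)/(H + s − 2f) = 315000 × (510247.9 − 239) / (510247.9 + 315000 − 2 × 239) = 315000 × 510008.9 / 824769.9 ≈ 194785 mm ≈ 195 m.

195 m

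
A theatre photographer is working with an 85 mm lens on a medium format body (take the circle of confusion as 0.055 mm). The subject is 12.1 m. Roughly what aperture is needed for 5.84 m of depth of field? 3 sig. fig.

f/2.50

Write h = H − f = f²/(N·c). The thin-lens limits are Dn = s·h/(h + (s−f)) and Df = s·h/(h − (s−f)), so DoF = Df − Dn = 2·s·(s−f)·h / (h² − (s−f)²).
That is a quadratic in h: DoF·h² − 2·s·(s−f)·h − DoF·(s−f)² = 0 ⇒ h = (s−f)·(s + √(s² + DoF²)) / DoF = 12015 × (12100 + √(12100² + 5840²)) / 5840 = 12015 × (12100 + 13435.6) / 5840 ≈ 52536 mm.
Then N = f²/(c·h) = 85² / (0.055 × 52536) = 7225 / 2889.5 ≈ 2.50.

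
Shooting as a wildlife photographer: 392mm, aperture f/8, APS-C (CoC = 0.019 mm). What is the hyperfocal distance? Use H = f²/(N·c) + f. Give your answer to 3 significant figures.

Hyperfocal distance H = f²/(N·c) + f = 392²/(8 × 0.019) + 392 = 153664/0.152 + 392 ≈ 1011339.4 mm ≈ 1010 m.

1010 m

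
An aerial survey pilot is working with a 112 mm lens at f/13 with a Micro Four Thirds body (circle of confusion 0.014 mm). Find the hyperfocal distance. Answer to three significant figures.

Hyperfocal distance H = f²/(N·c) + f = 112²/(13 × 0.014) + 112 = 12544/0.182 + 112 ≈ 69035.1 mm ≈ 69.0 m.

69.0 m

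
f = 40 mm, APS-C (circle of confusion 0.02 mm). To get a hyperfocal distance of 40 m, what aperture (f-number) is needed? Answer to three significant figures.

Rearrange H = f²/(N·c) + f for N: N = f² / ((H − f)·c).
N = 40² / ((40000 − 40) × 0.02) = 1600 / 799.2 ≈ 2.00.

f/2.00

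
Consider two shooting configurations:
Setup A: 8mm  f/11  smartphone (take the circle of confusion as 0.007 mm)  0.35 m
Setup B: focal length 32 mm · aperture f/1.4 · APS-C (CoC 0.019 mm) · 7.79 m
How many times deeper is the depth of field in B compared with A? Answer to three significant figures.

9.44

Setup A: H = 8²/(11×0.007) + 8 ≈ 839.2 mm; DoF = Df − Dn = 594.70 − 247.97 ≈ 346.73 mm.
Setup B: H = 32²/(1.4×0.019) + 32 ≈ 38528.2 mm; DoF = Df − Dn = 9756.1 − 6483.4 ≈ 3272.7 mm.
Ratio = 3272.7 / 346.73 ≈ 9.44.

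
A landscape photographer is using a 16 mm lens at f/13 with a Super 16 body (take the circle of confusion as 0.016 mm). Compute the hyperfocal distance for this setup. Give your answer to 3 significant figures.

Hyperfocal distance H = f²/(N·c) + f = 16²/(13 × 0.016) + 16 = 256/0.208 + 16 ≈ 1246.8 mm ≈ 1.25 m.

1.25 m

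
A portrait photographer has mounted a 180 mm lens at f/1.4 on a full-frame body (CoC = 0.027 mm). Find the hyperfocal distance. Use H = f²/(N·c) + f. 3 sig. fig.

Hyperfocal distance H = f²/(N·c) + f = 180²/(1.4 × 0.027) + 180 = 32400/0.0378 + 180 ≈ 857322.9 mm ≈ 857 m.

857 m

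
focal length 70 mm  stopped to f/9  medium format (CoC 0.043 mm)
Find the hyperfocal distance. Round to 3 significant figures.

12.7 m

Hyperfocal distance H = f²/(N·c) + f = 70²/(9 × 0.043) + 70 = 4900/0.387 + 70 ≈ 12731.5 mm ≈ 12.7 m.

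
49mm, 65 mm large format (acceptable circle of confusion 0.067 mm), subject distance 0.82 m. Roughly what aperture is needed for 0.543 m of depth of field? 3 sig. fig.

Write h = H − f = f²/(N·c). The thin-lens limits are Dn = s·h/(h + (s−f)) and Df = s·h/(h − (s−f)), so DoF = Df − Dn = 2·s·(s−f)·h / (h² − (s−f)²).
That is a quadratic in h: DoF·h² − 2·s·(s−f)·h − DoF·(s−f)² = 0 ⇒ h = (s−f)·(s + √(s² + DoF²)) / DoF = 771 × (820 + √(820² + 543²)) / 543 = 771 × (820 + 983.488) / 543 ≈ 2560.8 mm.
Then N = f²/(c·h) = 49² / (0.067 × 2560.8) = 2401 / 171.57 ≈ 14.

f/14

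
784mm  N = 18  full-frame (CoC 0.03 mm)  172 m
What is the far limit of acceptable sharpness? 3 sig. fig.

202 m

Hyperfocal distance H = f²/(N·c) + f = 784²/(18 × 0.03) + 784 = 614656/0.54 + 784 ≈ 1139035.9 mm ≈ 1139 m.
Far limit Df = s·(H − f)/(H − s) = 172000 × (1139035.9 − 784) / (1139035.9 − 172000) = 172000 × 1138251.9 / 967035.9 ≈ 202453 mm ≈ 202 m.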